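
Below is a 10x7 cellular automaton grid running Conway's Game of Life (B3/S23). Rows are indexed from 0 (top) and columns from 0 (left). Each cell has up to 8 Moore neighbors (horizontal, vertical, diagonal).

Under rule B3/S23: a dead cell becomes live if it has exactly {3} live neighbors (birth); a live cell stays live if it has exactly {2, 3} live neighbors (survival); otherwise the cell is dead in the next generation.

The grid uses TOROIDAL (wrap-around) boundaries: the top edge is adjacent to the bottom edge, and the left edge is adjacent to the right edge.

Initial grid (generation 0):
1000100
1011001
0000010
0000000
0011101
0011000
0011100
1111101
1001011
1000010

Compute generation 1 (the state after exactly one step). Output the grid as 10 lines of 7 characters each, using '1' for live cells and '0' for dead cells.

Simulating step by step:
Generation 0 (given above): 28 live cells
Generation 1: 24 live cells
(generation 1 grid is the final answer)

Answer: 1001110
1101111
0000001
0001110
0010100
0100010
1000010
0000000
0001000
1100010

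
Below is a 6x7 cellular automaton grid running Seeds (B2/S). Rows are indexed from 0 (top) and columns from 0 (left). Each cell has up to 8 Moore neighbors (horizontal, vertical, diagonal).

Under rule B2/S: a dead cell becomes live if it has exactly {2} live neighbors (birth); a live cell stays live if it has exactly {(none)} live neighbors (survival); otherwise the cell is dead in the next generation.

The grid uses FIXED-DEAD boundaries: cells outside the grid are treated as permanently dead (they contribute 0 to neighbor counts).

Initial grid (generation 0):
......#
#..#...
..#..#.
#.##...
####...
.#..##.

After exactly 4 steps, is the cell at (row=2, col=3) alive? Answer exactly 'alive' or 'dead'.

Answer: alive

Derivation:
Simulating step by step:
Generation 0 (given above): 15 live cells
Generation 1: 7 live cells
.......
.##.###
#......
.......
.....#.
.......
Generation 2: 11 live cells
.####.#
#..#...
..###.#
.......
.......
.......
Generation 3: 8 live cells
#....#.
......#
.#...#.
..#.##.
.......
.......
Generation 4: 12 live cells
......#
##..#..
..##...
.#.#..#
...###.
.......

Cell (2,3) at generation 4: 1 -> alive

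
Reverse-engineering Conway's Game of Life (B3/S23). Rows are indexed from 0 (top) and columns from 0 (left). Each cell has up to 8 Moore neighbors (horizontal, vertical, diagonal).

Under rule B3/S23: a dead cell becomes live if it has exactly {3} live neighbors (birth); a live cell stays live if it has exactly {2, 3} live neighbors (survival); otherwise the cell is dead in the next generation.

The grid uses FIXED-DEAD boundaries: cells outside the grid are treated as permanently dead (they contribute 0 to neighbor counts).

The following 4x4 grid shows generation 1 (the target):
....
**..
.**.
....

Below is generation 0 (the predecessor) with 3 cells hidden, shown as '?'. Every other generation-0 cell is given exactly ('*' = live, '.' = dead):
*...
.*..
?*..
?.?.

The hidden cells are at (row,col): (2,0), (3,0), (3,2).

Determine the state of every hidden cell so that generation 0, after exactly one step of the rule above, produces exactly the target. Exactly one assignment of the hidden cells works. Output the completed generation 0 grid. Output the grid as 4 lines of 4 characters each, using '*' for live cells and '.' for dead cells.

Answer: *...
.*..
.*..
..*.

Derivation:
Hidden generation-0 cells (in order): (2,0), (3,0), (3,2).
A hidden cell only influences target cells in its own 3x3 neighborhood. Try each of the 2^3 = 8 assignments, step the completed generation 0 forward once under B3/S23, and compare with the target:
  (2,0)=. (3,0)=. (3,2)=. -> step gives (2,1)='.' but target has '*' -> reject
  (2,0)=. (3,0)=. (3,2)=* -> step reproduces the target at every cell -> ACCEPT
  (2,0)=. (3,0)=* (3,2)=. -> step gives (2,0)='*' but target has '.' -> reject
  (2,0)=. (3,0)=* (3,2)=* -> step gives (2,0)='*' but target has '.' -> reject
  (2,0)=* (3,0)=. (3,2)=. -> step gives (1,0)='.' but target has '*' -> reject
  (2,0)=* (3,0)=. (3,2)=* -> step gives (1,0)='.' but target has '*' -> reject
  (2,0)=* (3,0)=* (3,2)=. -> step gives (1,0)='.' but target has '*' -> reject
  (2,0)=* (3,0)=* (3,2)=* -> step gives (1,0)='.' but target has '*' -> reject
Unique solution: (2,0)=dead, (3,0)=dead, (3,2)=live.
Check: live-neighbor counts of every cell in the completed generation 0:
1210
3220
2231
1211
Applying B3/S23 to generation 0 with these counts gives:
....
**..
.**.
....
which matches the target exactly.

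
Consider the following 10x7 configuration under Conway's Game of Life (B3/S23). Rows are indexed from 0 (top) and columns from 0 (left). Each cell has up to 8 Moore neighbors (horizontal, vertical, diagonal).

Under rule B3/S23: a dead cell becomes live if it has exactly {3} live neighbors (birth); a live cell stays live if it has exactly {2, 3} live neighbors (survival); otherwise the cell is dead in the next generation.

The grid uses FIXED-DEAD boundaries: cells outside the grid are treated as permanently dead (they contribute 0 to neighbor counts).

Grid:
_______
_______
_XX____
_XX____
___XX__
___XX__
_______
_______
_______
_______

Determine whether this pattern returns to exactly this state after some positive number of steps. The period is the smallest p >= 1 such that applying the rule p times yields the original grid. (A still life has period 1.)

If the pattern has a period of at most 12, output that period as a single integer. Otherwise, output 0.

Answer: 2

Derivation:
Simulating and comparing each generation to the original:
Gen 0 (original, given above): 8 live cells
Gen 1: 6 live cells, differs from original
Gen 2: 8 live cells, MATCHES original -> period = 2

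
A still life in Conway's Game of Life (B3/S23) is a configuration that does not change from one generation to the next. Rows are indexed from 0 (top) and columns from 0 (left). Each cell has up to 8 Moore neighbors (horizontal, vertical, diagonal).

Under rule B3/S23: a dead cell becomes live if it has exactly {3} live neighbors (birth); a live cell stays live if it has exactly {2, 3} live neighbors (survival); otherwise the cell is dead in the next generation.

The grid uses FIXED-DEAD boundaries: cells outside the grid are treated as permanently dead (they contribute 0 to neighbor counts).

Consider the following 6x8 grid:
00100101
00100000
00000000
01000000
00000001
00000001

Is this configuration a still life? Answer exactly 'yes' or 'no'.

Compute generation 1 and compare to generation 0 (given above):
Generation 1:
00000000
00000000
00000000
00000000
00000000
00000000
Cell (0,2) differs: gen0=1 vs gen1=0 -> NOT a still life.

Answer: no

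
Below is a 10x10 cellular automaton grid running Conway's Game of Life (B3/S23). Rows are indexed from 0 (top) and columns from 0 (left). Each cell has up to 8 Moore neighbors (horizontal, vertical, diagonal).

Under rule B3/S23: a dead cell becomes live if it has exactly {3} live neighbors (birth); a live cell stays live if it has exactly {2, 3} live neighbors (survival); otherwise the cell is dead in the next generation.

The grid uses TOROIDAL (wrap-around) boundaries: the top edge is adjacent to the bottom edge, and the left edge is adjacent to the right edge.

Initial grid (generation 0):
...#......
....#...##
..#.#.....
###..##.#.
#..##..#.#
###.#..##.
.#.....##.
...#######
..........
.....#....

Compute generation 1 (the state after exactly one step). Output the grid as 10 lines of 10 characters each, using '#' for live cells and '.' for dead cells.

Simulating step by step:
Generation 0 (given above): 34 live cells
Generation 1: 24 live cells
(generation 1 grid is the final answer)

Answer: ....#.....
....#.....
#.#.#..##.
#.#..####.
....#.....
..#.#.#...
.#........
....###..#
.......##.
..........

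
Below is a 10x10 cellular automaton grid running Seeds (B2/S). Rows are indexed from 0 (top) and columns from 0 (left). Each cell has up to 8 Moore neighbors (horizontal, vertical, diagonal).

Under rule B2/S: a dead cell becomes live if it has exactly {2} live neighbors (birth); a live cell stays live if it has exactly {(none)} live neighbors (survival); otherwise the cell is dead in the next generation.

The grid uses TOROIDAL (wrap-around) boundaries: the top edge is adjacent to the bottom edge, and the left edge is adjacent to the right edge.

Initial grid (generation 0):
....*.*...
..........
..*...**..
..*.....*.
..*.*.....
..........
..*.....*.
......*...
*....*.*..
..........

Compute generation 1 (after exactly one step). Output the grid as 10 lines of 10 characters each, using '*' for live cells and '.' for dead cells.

Answer: .....*....
...*......
.*.*....*.
.....**...
.*........
.**.......
.......*..
.*...*..**
..........
....*..*..

Derivation:
Simulating step by step:
Generation 0 (given above): 15 live cells
Generation 1: 17 live cells
(generation 1 grid is the final answer)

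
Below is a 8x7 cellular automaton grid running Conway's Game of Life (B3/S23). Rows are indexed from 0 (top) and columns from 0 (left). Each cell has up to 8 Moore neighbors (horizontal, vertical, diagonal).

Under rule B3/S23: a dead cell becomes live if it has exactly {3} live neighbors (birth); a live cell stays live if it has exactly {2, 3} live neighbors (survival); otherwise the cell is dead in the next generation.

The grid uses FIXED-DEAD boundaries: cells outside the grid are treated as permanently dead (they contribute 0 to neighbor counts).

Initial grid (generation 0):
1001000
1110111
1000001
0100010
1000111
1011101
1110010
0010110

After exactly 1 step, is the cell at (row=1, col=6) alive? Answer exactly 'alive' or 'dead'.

Simulating step by step:
Generation 0 (given above): 28 live cells
Generation 1: 30 live cells
1011110
1011111
1010101
1100100
1010001
1010001
1000001
0011110

Cell (1,6) at generation 1: 1 -> alive

Answer: alive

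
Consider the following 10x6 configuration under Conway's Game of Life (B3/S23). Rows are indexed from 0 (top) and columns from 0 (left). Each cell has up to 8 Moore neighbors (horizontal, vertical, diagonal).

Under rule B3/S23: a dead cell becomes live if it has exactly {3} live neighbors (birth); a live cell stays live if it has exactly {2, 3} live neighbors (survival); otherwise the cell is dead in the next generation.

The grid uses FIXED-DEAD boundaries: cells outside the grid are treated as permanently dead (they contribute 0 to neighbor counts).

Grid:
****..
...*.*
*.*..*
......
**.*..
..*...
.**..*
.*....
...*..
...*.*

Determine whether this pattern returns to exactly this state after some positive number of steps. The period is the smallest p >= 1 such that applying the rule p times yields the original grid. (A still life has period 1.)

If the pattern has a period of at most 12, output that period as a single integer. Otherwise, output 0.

Answer: 0

Derivation:
Simulating and comparing each generation to the original:
Gen 0 (original, given above): 20 live cells
Gen 1: 19 live cells, differs from original
Gen 2: 21 live cells, differs from original
Gen 3: 19 live cells, differs from original
Gen 4: 26 live cells, differs from original
Gen 5: 24 live cells, differs from original
Gen 6: 26 live cells, differs from original
Gen 7: 22 live cells, differs from original
Gen 8: 21 live cells, differs from original
Gen 9: 21 live cells, differs from original
Gen 10: 18 live cells, differs from original
Gen 11: 14 live cells, differs from original
Gen 12: 19 live cells, differs from original
No period found within 12 steps.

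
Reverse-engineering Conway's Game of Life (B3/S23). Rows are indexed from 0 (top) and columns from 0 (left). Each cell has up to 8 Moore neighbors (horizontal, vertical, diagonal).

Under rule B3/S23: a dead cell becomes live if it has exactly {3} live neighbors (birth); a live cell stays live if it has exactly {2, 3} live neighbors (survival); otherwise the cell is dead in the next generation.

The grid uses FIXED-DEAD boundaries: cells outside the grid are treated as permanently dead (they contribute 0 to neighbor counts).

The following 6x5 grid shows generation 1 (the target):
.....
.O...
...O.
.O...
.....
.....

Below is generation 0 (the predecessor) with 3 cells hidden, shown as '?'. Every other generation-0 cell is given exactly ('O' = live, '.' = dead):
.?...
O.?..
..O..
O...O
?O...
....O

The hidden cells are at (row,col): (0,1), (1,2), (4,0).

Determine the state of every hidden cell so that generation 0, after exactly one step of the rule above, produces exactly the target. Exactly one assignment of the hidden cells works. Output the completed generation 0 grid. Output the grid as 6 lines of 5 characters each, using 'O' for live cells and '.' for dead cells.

Answer: .....
O.O..
..O..
O...O
.O...
....O

Derivation:
Hidden generation-0 cells (in order): (0,1), (1,2), (4,0).
A hidden cell only influences target cells in its own 3x3 neighborhood. Try each of the 2^3 = 8 assignments, step the completed generation 0 forward once under B3/S23, and compare with the target:
  (0,1)=. (1,2)=. (4,0)=. -> step gives (1,1)='.' but target has 'O' -> reject
  (0,1)=. (1,2)=. (4,0)=O -> step gives (1,1)='.' but target has 'O' -> reject
  (0,1)=. (1,2)=O (4,0)=. -> step reproduces the target at every cell -> ACCEPT
  (0,1)=. (1,2)=O (4,0)=O -> step gives (3,0)='O' but target has '.' -> reject
  (0,1)=O (1,2)=. (4,0)=. -> step gives (2,1)='O' but target has '.' -> reject
  (0,1)=O (1,2)=. (4,0)=O -> step gives (2,1)='O' but target has '.' -> reject
  (0,1)=O (1,2)=O (4,0)=. -> step gives (0,1)='O' but target has '.' -> reject
  (0,1)=O (1,2)=O (4,0)=O -> step gives (0,1)='O' but target has '.' -> reject
Unique solution: (0,1)=dead, (1,2)=live, (4,0)=dead.
Check: live-neighbor counts of every cell in the completed generation 0:
12110
03120
24131
13220
21122
11110
Applying B3/S23 to generation 0 with these counts gives:
.....
.O...
...O.
.O...
.....
.....
which matches the target exactly.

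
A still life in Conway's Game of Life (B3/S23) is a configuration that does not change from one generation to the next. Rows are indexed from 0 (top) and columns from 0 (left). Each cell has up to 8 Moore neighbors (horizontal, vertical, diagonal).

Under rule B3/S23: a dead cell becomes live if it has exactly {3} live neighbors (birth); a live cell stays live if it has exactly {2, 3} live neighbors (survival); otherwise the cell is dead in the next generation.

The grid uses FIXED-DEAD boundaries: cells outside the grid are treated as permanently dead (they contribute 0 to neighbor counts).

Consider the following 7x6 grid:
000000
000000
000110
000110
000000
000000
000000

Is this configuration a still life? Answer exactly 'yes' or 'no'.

Answer: yes

Derivation:
Compute generation 1 and compare to generation 0 (given above):
Generation 1:
000000
000000
000110
000110
000000
000000
000000
The grids are IDENTICAL -> still life.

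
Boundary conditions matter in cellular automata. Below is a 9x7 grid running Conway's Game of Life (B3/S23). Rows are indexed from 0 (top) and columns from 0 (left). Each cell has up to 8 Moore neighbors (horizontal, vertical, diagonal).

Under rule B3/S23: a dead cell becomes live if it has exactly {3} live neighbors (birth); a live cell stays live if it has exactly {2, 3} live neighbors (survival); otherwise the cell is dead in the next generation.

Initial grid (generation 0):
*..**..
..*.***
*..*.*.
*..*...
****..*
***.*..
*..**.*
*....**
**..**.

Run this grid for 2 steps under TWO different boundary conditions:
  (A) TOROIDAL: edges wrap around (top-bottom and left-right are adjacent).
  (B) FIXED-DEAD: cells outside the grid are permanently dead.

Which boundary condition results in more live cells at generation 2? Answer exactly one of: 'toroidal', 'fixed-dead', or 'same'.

Answer: fixed-dead

Derivation:
Under TOROIDAL boundary, generation 2:
*..*...
.......
*..**.*
**.*.**
...***.
....*..
..*.*..
.......
.*.*...
Population = 19

Under FIXED-DEAD boundary, generation 2:
..**...
.*....*
*..****
.*.*.*.
...**..
....*..
.**.*..
*.....*
**..***
Population = 25

Comparison: toroidal=19, fixed-dead=25 -> fixed-dead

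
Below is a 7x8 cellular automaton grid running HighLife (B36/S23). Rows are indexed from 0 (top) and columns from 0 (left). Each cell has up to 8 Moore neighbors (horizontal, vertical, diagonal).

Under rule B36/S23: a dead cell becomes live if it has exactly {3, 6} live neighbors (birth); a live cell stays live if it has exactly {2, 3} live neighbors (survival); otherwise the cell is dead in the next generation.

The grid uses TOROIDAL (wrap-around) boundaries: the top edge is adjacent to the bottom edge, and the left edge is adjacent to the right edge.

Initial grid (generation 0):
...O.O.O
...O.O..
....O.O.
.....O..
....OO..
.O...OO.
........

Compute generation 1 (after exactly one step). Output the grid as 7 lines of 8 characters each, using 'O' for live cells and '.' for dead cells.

Answer: ......O.
...O.O..
....O.O.
......O.
....O...
....OOO.
....OO..

Derivation:
Simulating step by step:
Generation 0 (given above): 13 live cells
Generation 1: 12 live cells
(generation 1 grid is the final answer)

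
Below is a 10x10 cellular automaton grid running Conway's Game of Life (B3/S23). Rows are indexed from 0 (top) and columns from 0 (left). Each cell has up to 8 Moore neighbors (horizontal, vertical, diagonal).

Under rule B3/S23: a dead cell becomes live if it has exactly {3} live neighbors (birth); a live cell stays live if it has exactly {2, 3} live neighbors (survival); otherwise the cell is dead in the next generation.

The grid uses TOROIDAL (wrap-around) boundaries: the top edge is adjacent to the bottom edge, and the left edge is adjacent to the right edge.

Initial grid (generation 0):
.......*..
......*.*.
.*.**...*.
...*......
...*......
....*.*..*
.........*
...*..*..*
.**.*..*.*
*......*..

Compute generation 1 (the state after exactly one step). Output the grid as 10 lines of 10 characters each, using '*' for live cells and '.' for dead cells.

Answer: ......***.
........*.
..***..*..
...*......
...**.....
..........
*....*..**
..**.....*
.***..**.*
**....**..

Derivation:
Simulating step by step:
Generation 0 (given above): 23 live cells
Generation 1: 28 live cells
(generation 1 grid is the final answer)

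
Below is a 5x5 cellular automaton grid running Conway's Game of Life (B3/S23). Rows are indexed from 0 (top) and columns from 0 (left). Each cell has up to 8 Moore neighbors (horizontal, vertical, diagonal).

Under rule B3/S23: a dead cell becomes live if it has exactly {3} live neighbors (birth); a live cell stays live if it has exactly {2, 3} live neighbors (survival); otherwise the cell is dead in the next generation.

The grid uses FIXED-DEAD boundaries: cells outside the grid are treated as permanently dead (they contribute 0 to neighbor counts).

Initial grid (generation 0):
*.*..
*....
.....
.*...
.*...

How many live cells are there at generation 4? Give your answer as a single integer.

Simulating step by step:
Generation 0 (given above): 5 live cells
Generation 1: 2 live cells
.*...
.*...
.....
.....
.....
Generation 2: 0 live cells
.....
.....
.....
.....
.....
Generation 3: 0 live cells
.....
.....
.....
.....
.....
Generation 4: 0 live cells
.....
.....
.....
.....
.....
Population at generation 4: 0

Answer: 0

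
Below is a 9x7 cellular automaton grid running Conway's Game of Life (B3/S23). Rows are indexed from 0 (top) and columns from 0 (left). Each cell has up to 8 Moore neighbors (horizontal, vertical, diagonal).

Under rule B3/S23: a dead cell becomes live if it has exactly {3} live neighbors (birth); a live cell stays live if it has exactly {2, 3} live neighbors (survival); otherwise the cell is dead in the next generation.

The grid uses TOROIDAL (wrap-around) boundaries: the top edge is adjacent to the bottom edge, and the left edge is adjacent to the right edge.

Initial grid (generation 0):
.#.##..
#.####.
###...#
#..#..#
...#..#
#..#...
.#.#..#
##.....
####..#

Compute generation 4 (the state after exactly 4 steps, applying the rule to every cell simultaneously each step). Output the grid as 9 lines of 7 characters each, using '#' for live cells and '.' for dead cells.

Answer: ...#..#
.......
......#
.#....#
......#
##.#.#.
.......
.......
..####.

Derivation:
Simulating step by step:
Generation 0 (given above): 29 live cells
Generation 1: 17 live cells
.......
.....#.
.......
...#.#.
..###.#
#..##.#
.#....#
...#...
...##.#
Generation 2: 24 live cells
....##.
.......
....#..
..##.#.
#.#...#
.#..#.#
..#####
#.####.
...##..
Generation 3: 22 live cells
...###.
....##.
...##..
.######
#.#.#.#
.#..#..
.......
.#.....
..#...#
Generation 4: 14 live cells
(generation 4 grid is the final answer)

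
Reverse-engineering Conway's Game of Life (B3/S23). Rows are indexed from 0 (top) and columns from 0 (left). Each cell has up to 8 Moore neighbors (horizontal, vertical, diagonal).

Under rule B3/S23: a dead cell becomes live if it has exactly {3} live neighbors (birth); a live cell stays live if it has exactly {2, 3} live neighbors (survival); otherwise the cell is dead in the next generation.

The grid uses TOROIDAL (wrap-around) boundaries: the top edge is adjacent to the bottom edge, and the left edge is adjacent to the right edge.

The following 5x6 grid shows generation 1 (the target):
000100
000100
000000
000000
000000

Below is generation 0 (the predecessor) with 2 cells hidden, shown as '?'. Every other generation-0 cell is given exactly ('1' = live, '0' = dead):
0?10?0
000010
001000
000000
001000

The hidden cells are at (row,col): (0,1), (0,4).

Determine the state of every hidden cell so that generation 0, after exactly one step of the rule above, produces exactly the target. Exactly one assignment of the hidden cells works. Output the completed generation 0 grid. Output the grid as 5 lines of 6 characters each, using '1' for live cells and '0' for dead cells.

Hidden generation-0 cells (in order): (0,1), (0,4).
A hidden cell only influences target cells in its own 3x3 neighborhood. Try each of the 2^2 = 4 assignments, step the completed generation 0 forward once under B3/S23, and compare with the target:
  (0,1)=0 (0,4)=0 -> step reproduces the target at every cell -> ACCEPT
  (0,1)=0 (0,4)=1 -> step gives (0,3)='0' but target has '1' -> reject
  (0,1)=1 (0,4)=0 -> step gives (0,1)='1' but target has '0' -> reject
  (0,1)=1 (0,4)=1 -> step gives (0,1)='1' but target has '0' -> reject
Unique solution: (0,1)=dead, (0,4)=dead.
Check: live-neighbor counts of every cell in the completed generation 0:
021311
022301
010211
022200
021200
Applying B3/S23 to generation 0 with these counts gives:
000100
000100
000000
000000
000000
which matches the target exactly.

Answer: 001000
000010
001000
000000
001000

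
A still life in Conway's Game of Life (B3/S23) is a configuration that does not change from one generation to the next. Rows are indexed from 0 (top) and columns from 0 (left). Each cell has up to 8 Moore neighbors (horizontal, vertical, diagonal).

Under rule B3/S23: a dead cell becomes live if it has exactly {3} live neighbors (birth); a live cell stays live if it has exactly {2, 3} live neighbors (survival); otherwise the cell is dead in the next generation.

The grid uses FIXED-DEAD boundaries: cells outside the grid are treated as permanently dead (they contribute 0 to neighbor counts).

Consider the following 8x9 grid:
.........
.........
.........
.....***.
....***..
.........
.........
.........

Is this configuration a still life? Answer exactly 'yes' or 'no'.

Answer: no

Derivation:
Compute generation 1 and compare to generation 0 (given above):
Generation 1:
.........
.........
......*..
....*..*.
....*..*.
.....*...
.........
.........
Cell (2,6) differs: gen0=0 vs gen1=1 -> NOT a still life.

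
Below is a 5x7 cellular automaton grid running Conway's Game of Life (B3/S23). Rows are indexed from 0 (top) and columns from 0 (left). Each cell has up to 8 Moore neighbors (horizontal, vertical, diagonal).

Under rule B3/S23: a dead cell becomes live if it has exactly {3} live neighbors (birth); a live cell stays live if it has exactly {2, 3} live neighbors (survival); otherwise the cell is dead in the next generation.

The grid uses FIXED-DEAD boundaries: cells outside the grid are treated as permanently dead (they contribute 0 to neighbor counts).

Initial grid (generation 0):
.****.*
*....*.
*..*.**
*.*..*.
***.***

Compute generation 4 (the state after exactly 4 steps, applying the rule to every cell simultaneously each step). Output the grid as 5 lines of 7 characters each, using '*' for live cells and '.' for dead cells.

Simulating step by step:
Generation 0 (given above): 20 live cells
Generation 1: 17 live cells
.*****.
*......
*....**
*.*....
*.*****
Generation 2: 15 live cells
.****..
*.**..*
*......
*.*....
..****.
Generation 3: 13 live cells
.*..*..
*...*..
*.**...
..*.*..
.****..
Generation 4: 9 live cells
(generation 4 grid is the final answer)

Answer: .......
*.*.*..
..*.*..
....*..
.**.*..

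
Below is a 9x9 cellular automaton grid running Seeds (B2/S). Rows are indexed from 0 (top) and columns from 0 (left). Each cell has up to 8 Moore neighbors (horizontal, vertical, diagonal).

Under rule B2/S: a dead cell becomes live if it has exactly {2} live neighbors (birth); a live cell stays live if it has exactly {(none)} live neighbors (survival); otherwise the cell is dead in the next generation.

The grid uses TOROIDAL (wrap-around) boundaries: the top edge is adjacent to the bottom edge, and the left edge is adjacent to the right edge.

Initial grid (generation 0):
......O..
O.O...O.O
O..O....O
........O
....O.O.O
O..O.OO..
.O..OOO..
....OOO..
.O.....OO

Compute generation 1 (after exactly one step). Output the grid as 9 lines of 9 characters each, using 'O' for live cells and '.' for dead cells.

Answer: ..O..O...
...O.O...
..O......
...OOO...
...O.....
.OO.....O
O.O......
.OOO....O
O...O....

Derivation:
Simulating step by step:
Generation 0 (given above): 26 live cells
Generation 1: 20 live cells
(generation 1 grid is the final answer)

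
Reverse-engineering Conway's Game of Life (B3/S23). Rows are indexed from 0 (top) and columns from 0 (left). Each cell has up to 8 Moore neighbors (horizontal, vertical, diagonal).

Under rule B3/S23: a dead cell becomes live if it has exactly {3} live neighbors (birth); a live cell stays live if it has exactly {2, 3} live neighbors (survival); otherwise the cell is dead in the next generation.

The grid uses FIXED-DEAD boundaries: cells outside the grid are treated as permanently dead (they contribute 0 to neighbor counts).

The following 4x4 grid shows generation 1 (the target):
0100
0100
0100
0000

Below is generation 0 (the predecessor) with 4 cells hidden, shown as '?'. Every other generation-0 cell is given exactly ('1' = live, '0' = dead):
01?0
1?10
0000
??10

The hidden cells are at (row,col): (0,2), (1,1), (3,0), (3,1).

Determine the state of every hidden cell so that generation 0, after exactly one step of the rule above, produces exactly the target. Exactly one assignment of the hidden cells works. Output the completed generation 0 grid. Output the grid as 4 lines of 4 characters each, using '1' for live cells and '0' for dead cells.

Answer: 0100
1010
0000
0010

Derivation:
Hidden generation-0 cells (in order): (0,2), (1,1), (3,0), (3,1).
A hidden cell only influences target cells in its own 3x3 neighborhood. Try each of the 2^4 = 16 assignments, step the completed generation 0 forward once under B3/S23, and compare with the target:
  (0,2)=0 (1,1)=0 (3,0)=0 (3,1)=0 -> step reproduces the target at every cell -> ACCEPT
  (0,2)=0 (1,1)=0 (3,0)=0 (3,1)=1 -> step gives (2,1)='0' but target has '1' -> reject
  (0,2)=0 (1,1)=0 (3,0)=1 (3,1)=0 -> step gives (2,1)='0' but target has '1' -> reject
  (0,2)=0 (1,1)=0 (3,0)=1 (3,1)=1 -> step gives (2,0)='1' but target has '0' -> reject
  (0,2)=0 (1,1)=1 (3,0)=0 (3,1)=0 -> step gives (0,0)='1' but target has '0' -> reject
  (0,2)=0 (1,1)=1 (3,0)=0 (3,1)=1 -> step gives (0,0)='1' but target has '0' -> reject
  (0,2)=0 (1,1)=1 (3,0)=1 (3,1)=0 -> step gives (0,0)='1' but target has '0' -> reject
  (0,2)=0 (1,1)=1 (3,0)=1 (3,1)=1 -> step gives (0,0)='1' but target has '0' -> reject
  (0,2)=1 (1,1)=0 (3,0)=0 (3,1)=0 -> step gives (0,2)='1' but target has '0' -> reject
  (0,2)=1 (1,1)=0 (3,0)=0 (3,1)=1 -> step gives (0,2)='1' but target has '0' -> reject
  (0,2)=1 (1,1)=0 (3,0)=1 (3,1)=0 -> step gives (0,2)='1' but target has '0' -> reject
  (0,2)=1 (1,1)=0 (3,0)=1 (3,1)=1 -> step gives (0,2)='1' but target has '0' -> reject
  (0,2)=1 (1,1)=1 (3,0)=0 (3,1)=0 -> step gives (0,0)='1' but target has '0' -> reject
  (0,2)=1 (1,1)=1 (3,0)=0 (3,1)=1 -> step gives (0,0)='1' but target has '0' -> reject
  (0,2)=1 (1,1)=1 (3,0)=1 (3,1)=0 -> step gives (0,0)='1' but target has '0' -> reject
  (0,2)=1 (1,1)=1 (3,0)=1 (3,1)=1 -> step gives (0,0)='1' but target has '0' -> reject
Unique solution: (0,2)=dead, (1,1)=dead, (3,0)=dead, (3,1)=dead.
Check: live-neighbor counts of every cell in the completed generation 0:
2221
1311
1322
0101
Applying B3/S23 to generation 0 with these counts gives:
0100
0100
0100
0000
which matches the target exactly.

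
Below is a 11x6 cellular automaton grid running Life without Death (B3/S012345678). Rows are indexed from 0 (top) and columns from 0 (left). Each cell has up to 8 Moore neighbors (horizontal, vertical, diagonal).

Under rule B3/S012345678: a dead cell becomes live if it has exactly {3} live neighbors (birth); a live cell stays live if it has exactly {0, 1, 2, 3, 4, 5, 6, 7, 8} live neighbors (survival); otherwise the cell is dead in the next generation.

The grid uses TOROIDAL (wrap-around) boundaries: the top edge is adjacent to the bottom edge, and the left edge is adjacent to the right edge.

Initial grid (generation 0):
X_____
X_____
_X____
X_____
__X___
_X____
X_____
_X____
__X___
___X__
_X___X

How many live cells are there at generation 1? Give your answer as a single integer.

Simulating step by step:
Generation 0 (given above): 12 live cells
Generation 1: 21 live cells
XX___X
XX____
XX____
XX____
_XX___
_X____
XX____
_X____
__X___
__XX__
XX___X
Population at generation 1: 21

Answer: 21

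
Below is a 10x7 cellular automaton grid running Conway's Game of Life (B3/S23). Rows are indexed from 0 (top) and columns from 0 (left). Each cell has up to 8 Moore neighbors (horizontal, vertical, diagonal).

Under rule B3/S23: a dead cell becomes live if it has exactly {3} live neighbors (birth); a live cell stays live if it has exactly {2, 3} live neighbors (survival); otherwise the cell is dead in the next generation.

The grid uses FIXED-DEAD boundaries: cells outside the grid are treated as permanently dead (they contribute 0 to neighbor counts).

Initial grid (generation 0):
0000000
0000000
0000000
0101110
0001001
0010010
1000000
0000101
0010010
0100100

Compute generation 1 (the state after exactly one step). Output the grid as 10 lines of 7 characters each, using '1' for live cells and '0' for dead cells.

Answer: 0000000
0000000
0000100
0011110
0001001
0000000
0000010
0000010
0001110
0000000

Derivation:
Simulating step by step:
Generation 0 (given above): 15 live cells
Generation 1: 12 live cells
(generation 1 grid is the final answer)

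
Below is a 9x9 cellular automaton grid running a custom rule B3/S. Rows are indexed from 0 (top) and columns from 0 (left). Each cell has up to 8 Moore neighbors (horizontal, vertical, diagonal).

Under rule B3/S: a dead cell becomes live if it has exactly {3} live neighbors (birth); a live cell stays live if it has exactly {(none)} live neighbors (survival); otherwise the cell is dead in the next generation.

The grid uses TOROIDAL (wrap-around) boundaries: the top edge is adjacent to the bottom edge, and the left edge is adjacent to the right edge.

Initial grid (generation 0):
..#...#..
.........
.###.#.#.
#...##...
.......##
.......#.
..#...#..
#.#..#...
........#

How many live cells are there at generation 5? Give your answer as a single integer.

Simulating step by step:
Generation 0 (given above): 19 live cells
Generation 1: 14 live cells
.........
.#.#..#..
......#..
.###...#.
......#..
......#.#
.#.......
.#.......
.#.......
Generation 2: 10 live cells
..#......
.........
.#.#...#.
......#..
..#......
.......#.
#........
#.#......
.........
Generation 3: 6 live cells
.........
..#......
.........
..#......
.........
.........
.#......#
.#.......
.#.......
Generation 4: 2 live cells
.........
.........
.........
.........
.........
.........
#........
..#......
.........
Generation 5: 0 live cells
.........
.........
.........
.........
.........
.........
.........
.........
.........
Population at generation 5: 0

Answer: 0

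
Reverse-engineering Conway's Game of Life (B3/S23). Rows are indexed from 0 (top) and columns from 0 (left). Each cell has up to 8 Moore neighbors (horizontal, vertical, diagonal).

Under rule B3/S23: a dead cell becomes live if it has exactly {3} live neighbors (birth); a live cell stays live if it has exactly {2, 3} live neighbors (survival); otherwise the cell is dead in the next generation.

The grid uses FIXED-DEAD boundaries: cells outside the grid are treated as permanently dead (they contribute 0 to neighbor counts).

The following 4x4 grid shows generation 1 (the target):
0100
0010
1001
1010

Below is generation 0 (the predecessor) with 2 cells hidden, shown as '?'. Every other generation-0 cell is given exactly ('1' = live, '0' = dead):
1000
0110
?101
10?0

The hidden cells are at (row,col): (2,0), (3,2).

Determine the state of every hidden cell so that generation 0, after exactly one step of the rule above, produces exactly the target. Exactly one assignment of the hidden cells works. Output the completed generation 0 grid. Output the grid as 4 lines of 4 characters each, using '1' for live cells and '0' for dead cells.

Hidden generation-0 cells (in order): (2,0), (3,2).
A hidden cell only influences target cells in its own 3x3 neighborhood. Try each of the 2^2 = 4 assignments, step the completed generation 0 forward once under B3/S23, and compare with the target:
  (2,0)=0 (3,2)=0 -> step gives (1,0)='1' but target has '0' -> reject
  (2,0)=0 (3,2)=1 -> step gives (1,0)='1' but target has '0' -> reject
  (2,0)=1 (3,2)=0 -> step gives (2,3)='0' but target has '1' -> reject
  (2,0)=1 (3,2)=1 -> step reproduces the target at every cell -> ACCEPT
Unique solution: (2,0)=live, (3,2)=live.
Check: live-neighbor counts of every cell in the completed generation 0:
1321
4432
3552
2422
Applying B3/S23 to generation 0 with these counts gives:
0100
0010
1001
1010
which matches the target exactly.

Answer: 1000
0110
1101
1010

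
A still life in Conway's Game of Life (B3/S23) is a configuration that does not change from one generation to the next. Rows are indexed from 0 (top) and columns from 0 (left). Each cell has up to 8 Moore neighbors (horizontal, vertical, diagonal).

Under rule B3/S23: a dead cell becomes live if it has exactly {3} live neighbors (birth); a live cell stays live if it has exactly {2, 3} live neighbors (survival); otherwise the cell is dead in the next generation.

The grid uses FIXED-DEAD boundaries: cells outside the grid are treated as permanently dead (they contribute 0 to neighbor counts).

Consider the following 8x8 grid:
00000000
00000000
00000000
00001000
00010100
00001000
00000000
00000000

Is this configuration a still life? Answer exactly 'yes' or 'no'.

Answer: yes

Derivation:
Compute generation 1 and compare to generation 0 (given above):
Generation 1:
00000000
00000000
00000000
00001000
00010100
00001000
00000000
00000000
The grids are IDENTICAL -> still life.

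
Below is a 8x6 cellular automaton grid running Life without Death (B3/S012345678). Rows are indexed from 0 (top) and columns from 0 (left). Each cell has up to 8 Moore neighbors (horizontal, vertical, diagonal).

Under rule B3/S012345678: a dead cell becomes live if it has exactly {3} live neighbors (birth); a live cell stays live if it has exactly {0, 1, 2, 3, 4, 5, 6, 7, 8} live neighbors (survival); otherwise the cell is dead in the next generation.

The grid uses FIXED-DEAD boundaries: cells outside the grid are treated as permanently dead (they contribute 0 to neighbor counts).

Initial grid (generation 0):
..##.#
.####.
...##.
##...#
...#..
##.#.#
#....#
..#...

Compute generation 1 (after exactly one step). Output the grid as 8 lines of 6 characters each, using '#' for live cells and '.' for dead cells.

Simulating step by step:
Generation 0 (given above): 20 live cells
Generation 1: 29 live cells
(generation 1 grid is the final answer)

Answer: .###.#
.#####
#..###
####.#
...#..
####.#
#.#.##
..#...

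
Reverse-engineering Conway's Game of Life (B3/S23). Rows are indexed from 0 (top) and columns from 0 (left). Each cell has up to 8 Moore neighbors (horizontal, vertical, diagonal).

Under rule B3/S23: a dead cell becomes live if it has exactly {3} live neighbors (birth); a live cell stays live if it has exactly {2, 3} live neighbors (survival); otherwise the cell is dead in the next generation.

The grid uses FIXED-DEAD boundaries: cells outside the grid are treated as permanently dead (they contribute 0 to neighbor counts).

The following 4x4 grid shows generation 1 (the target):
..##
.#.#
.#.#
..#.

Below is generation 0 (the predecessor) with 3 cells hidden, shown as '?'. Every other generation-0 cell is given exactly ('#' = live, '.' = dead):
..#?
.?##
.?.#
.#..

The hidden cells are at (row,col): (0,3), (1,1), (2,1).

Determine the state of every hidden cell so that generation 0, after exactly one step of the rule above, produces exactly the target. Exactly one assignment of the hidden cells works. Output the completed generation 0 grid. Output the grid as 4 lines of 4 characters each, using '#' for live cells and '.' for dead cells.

Answer: ..#.
..##
.#.#
.#..

Derivation:
Hidden generation-0 cells (in order): (0,3), (1,1), (2,1).
A hidden cell only influences target cells in its own 3x3 neighborhood. Try each of the 2^3 = 8 assignments, step the completed generation 0 forward once under B3/S23, and compare with the target:
  (0,3)=. (1,1)=. (2,1)=. -> step gives (1,1)='.' but target has '#' -> reject
  (0,3)=. (1,1)=. (2,1)=# -> step reproduces the target at every cell -> ACCEPT
  (0,3)=. (1,1)=# (2,1)=. -> step gives (0,1)='#' but target has '.' -> reject
  (0,3)=. (1,1)=# (2,1)=# -> step gives (0,1)='#' but target has '.' -> reject
  (0,3)=# (1,1)=. (2,1)=. -> step gives (1,1)='.' but target has '#' -> reject
  (0,3)=# (1,1)=. (2,1)=# -> step gives (1,3)='.' but target has '#' -> reject
  (0,3)=# (1,1)=# (2,1)=. -> step gives (0,1)='#' but target has '.' -> reject
  (0,3)=# (1,1)=# (2,1)=# -> step gives (0,1)='#' but target has '.' -> reject
Unique solution: (0,3)=dead, (1,1)=dead, (2,1)=live.
Check: live-neighbor counts of every cell in the completed generation 0:
0223
1343
2252
2131
Applying B3/S23 to generation 0 with these counts gives:
..##
.#.#
.#.#
..#.
which matches the target exactly.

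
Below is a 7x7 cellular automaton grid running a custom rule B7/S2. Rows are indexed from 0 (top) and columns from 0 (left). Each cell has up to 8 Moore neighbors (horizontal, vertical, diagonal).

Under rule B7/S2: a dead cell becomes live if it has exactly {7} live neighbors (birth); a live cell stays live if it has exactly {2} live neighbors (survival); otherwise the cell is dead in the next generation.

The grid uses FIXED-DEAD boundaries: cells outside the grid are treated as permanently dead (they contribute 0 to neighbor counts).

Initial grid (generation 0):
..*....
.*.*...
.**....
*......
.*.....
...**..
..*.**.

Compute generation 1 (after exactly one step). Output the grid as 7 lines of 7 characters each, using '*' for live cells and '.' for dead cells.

Simulating step by step:
Generation 0 (given above): 12 live cells
Generation 1: 4 live cells
(generation 1 grid is the final answer)

Answer: ..*....
...*...
.......
*......
.......
.......
.....*.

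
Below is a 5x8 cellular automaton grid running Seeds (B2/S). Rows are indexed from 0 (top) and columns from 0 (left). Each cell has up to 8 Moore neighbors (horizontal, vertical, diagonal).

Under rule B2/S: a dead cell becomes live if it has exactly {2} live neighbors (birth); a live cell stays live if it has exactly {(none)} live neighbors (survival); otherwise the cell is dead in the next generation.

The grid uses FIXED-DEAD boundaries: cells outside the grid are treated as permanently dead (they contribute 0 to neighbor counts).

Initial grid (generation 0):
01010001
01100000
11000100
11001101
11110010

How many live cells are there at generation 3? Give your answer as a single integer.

Simulating step by step:
Generation 0 (given above): 18 live cells
Generation 1: 6 live cells
10000000
00011010
00010000
00000000
00000001
Generation 2: 7 live cells
00011100
00100100
00100100
00000000
00000000
Generation 3: 7 live cells
00100010
01000000
01011010
00000000
00000000
Population at generation 3: 7

Answer: 7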